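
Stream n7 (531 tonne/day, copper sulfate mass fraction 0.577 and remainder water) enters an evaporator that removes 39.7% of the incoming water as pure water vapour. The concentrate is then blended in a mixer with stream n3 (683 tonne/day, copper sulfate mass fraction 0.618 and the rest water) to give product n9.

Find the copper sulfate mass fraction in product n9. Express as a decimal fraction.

0.648

Vapour removed = 0.397×0.423×531 = 89.171 tonne/day; concentrate = 441.83 tonne/day.
copper sulfate reaching the mixer = 306.39 (from concentrate) + 683×0.618 = 728.48 tonne/day.
Product flow = 441.83 + 683 = 1124.8 tonne/day; copper sulfate fraction = 0.648.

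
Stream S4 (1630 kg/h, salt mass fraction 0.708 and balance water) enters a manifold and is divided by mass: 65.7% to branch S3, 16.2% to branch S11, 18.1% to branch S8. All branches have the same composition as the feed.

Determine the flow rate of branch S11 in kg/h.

264.1 kg/h

Branch S11 flow = 0.162×1630 = 264.06 kg/h.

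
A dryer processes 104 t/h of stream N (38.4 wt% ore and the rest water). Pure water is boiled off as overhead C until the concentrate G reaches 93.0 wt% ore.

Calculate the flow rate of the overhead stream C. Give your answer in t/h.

ore is conserved: 104×0.384 = 39.936 t/h all reports to the concentrate.
Concentrate = 39.936/(target fraction) = 42.942 t/h.
Overhead = 104 − 42.942 = 61.058 t/h.

61.06 t/h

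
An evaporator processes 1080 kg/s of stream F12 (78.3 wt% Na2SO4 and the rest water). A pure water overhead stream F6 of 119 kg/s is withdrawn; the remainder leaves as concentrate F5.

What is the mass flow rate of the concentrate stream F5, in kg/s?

Concentrate = 1080 − 119 = 961 kg/s.

961 kg/s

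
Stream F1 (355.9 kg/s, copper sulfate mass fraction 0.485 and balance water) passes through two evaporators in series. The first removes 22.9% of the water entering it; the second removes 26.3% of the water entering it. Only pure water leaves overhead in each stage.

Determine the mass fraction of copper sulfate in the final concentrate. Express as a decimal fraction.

0.624

water in feed = 355.9×0.515 = 183.29 kg/s.
After stage 1: water left = (1−0.229)×183.29 = 141.32; stream total = 313.93 kg/s.
After stage 2: water left = (1−0.263)×141.32 = 104.15; final concentrate = 276.76 kg/s.
copper sulfate fraction = 172.61/276.76 = 0.624.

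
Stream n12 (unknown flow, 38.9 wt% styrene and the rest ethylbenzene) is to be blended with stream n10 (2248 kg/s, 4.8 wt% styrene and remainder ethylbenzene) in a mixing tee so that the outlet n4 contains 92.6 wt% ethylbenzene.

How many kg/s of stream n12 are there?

Let n12 be the unknown flow. Total out = 2248 + n12.
ethylbenzene balance: 2140.1 + 0.611·n12 = 0.926·(2248 + n12)
(0.611 − 0.926)·n12 = 0.926×2248 − 2140.1 = -58.448
n12 = -58.448 / -0.315 = 185.55 kg/s

185.5 kg/s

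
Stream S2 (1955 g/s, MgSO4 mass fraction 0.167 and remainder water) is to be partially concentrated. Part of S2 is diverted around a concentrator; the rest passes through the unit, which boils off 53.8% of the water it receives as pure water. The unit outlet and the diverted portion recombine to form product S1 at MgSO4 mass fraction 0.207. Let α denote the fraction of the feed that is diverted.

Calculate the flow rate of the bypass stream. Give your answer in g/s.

1112 g/s

All 1955×0.167 = 326.49 g/s of MgSO4 reaches S1, so S1 = 326.49/0.207 = 1577.2 g/s and vapour = 377.78 g/s.
The evaporator receives (1−α)·1955 of feed at 0.833 water and removes 0.538 of that water:
0.538×0.833×(1−α)×1955 = 377.78
(1−α) = 377.78/876.14 = 0.4312;  α = 0.5688.
Bypass flow = 0.5688×1955 = 1112 g/s.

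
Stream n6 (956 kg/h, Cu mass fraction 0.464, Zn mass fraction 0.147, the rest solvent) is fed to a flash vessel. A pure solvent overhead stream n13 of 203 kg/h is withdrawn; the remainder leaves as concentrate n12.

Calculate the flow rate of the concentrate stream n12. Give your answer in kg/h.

753 kg/h

Concentrate = 956 − 203 = 753 kg/h.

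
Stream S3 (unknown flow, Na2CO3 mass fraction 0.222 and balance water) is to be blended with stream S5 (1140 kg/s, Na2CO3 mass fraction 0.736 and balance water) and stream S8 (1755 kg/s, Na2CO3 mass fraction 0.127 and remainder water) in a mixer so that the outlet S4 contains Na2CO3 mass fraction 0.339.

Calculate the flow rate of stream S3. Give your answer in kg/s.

688.2 kg/s

Let S3 be the unknown flow. Total out = 2895 + S3.
Na2CO3 balance: 1061.9 + 0.222·S3 = 0.339·(2895 + S3)
(0.222 − 0.339)·S3 = 0.339×2895 − 1061.9 = -80.52
S3 = -80.52 / -0.117 = 688.21 kg/s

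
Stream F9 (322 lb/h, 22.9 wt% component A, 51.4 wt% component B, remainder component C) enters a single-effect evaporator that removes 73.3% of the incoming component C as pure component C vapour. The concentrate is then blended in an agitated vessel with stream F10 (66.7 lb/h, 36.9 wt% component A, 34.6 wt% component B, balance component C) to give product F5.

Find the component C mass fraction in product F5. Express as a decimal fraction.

0.125

Vapour removed = 0.733×0.257×322 = 60.659 lb/h; concentrate = 261.34 lb/h.
component C reaching the mixer = 22.095 (from concentrate) + 66.7×0.285 = 41.105 lb/h.
Product flow = 261.34 + 66.7 = 328.04 lb/h; component C fraction = 0.125.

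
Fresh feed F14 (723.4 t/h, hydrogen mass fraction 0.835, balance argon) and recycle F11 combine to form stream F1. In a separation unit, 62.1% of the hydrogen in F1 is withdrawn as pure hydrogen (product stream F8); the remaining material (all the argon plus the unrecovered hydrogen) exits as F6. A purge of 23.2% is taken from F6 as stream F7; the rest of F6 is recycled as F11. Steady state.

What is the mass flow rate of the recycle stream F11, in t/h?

643.1 t/h

argon enters only via F14 and leaves only via the purge: 723.4×0.165 = 0.232×(argon in F6), and the separation unit passes all argon, so argon in F1 = argon in F6 = 514.49 t/h.
hydrogen in F1: m_A = 723.4×0.835 + (1−0.232)·(1−0.621)·m_A, so m_A = 604.04/0.7089 = 852.05 t/h.
F6 = (1−0.621)×852.05 + 514.49 = 837.41 t/h.
Recycle F11 = (1−0.232)×837.41 = 643.13 t/h.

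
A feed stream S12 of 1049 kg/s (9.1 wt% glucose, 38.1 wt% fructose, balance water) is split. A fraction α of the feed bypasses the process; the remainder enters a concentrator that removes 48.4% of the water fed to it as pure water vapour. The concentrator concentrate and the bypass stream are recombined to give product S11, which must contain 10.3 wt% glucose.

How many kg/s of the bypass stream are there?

570.8 kg/s

All 1049×0.091 = 95.459 kg/s of glucose reaches S11, so S11 = 95.459/0.103 = 926.79 kg/s and vapour = 122.21 kg/s.
The evaporator receives (1−α)·1049 of feed at 0.528 water and removes 0.484 of that water:
0.484×0.528×(1−α)×1049 = 122.21
(1−α) = 122.21/268.07 = 0.4559;  α = 0.5441.
Bypass flow = 0.5441×1049 = 570.77 kg/s.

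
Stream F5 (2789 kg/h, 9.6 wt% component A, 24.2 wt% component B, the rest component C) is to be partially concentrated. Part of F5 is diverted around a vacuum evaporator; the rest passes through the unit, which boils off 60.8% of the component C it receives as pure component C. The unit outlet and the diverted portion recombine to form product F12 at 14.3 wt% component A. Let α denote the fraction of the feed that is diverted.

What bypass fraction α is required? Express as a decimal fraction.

All 2789×0.096 = 267.74 kg/h of component A reaches F12, so F12 = 267.74/0.143 = 1872.3 kg/h and vapour = 916.66 kg/h.
The evaporator receives (1−α)·2789 of feed at 0.662 component C and removes 0.608 of that component C:
0.608×0.662×(1−α)×2789 = 916.66
(1−α) = 916.66/1122.6 = 0.8166;  α = 0.1834.

0.183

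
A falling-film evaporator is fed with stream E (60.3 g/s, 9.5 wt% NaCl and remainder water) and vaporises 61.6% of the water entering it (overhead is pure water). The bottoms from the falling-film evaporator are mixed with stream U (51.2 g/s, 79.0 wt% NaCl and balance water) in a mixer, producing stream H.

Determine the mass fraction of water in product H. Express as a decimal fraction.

Vapour removed = 0.616×0.905×60.3 = 33.616 g/s; concentrate = 26.684 g/s.
water reaching the mixer = 20.955 (from concentrate) + 51.2×0.210 = 31.707 g/s.
Product flow = 26.684 + 51.2 = 77.884 g/s; water fraction = 0.4071.

0.4071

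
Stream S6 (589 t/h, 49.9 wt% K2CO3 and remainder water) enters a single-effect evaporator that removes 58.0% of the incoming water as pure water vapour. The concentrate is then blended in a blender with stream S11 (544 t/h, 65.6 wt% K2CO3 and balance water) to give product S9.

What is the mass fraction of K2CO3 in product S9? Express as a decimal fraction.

0.677

Vapour removed = 0.580×0.501×589 = 171.15 t/h; concentrate = 417.85 t/h.
K2CO3 reaching the mixer = 293.91 (from concentrate) + 544×0.656 = 650.78 t/h.
Product flow = 417.85 + 544 = 961.85 t/h; K2CO3 fraction = 0.677.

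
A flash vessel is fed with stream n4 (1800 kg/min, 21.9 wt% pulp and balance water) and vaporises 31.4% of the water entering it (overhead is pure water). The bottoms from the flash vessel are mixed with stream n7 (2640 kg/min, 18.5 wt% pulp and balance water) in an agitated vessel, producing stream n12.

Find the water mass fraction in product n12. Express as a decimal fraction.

0.779

Vapour removed = 0.314×0.781×1800 = 441.42 kg/min; concentrate = 1358.6 kg/min.
water reaching the mixer = 964.38 (from concentrate) + 2640×0.815 = 3116 kg/min.
Product flow = 1358.6 + 2640 = 3998.6 kg/min; water fraction = 0.779.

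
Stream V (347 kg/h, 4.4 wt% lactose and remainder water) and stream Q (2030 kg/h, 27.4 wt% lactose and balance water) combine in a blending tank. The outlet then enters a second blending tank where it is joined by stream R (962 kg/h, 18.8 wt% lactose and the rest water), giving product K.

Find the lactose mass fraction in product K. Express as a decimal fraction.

Overall, product flow = 3339 kg/h.
lactose in = 347×0.044 + 2030×0.274 + 962×0.188 = 752.34 kg/h.
lactose fraction in K = 0.2253.

0.2253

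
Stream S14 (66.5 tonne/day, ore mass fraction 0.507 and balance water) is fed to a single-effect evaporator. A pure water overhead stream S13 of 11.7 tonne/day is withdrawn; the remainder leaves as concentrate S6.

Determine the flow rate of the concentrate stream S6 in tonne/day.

Concentrate = 66.5 − 11.7 = 54.8 tonne/day.

54.8 tonne/day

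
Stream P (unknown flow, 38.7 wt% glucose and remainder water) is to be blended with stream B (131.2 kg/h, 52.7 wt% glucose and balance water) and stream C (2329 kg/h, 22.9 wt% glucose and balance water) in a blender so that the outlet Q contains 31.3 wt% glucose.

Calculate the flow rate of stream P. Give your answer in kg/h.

Let P be the unknown flow. Total out = 2460.2 + P.
glucose balance: 602.48 + 0.387·P = 0.313·(2460.2 + P)
(0.387 − 0.313)·P = 0.313×2460.2 − 602.48 = 167.56
P = 167.56 / 0.074 = 2264.3 kg/h

2264 kg/h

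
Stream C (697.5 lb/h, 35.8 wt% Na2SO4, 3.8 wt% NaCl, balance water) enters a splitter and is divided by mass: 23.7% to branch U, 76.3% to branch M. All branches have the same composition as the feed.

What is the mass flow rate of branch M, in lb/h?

Branch M flow = 0.763×697.5 = 532.19 lb/h.

532.2 lb/h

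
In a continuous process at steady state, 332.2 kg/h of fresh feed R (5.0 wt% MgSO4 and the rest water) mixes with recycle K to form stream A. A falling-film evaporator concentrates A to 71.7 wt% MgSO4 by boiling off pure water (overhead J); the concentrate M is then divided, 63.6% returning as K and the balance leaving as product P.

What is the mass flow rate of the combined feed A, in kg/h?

372.7 kg/h

Overall MgSO4 balance (none leaves overhead): MgSO4 in fresh feed = MgSO4 in product, i.e. 332.2×0.050 = (1−0.636)·M·0.717.
M = 16.61/(0.717×0.364) = 63.643 kg/h.
Recycle K = 0.636×63.643 = 40.477 kg/h.
Combined feed A = 332.2 + 40.477 = 372.68 kg/h.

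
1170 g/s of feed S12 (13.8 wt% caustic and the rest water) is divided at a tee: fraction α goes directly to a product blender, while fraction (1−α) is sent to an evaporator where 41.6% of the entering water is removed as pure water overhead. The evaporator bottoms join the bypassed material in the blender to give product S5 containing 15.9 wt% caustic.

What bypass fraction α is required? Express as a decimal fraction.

0.632

All 1170×0.138 = 161.46 g/s of caustic reaches S5, so S5 = 161.46/0.159 = 1015.5 g/s and vapour = 154.53 g/s.
The evaporator receives (1−α)·1170 of feed at 0.862 water and removes 0.416 of that water:
0.416×0.862×(1−α)×1170 = 154.53
(1−α) = 154.53/419.55 = 0.3683;  α = 0.6317.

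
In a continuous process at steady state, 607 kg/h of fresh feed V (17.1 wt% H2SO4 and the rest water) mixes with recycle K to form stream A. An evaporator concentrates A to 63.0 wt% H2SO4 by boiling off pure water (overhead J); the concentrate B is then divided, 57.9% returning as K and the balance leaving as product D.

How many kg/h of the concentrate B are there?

Overall H2SO4 balance (none leaves overhead): H2SO4 in fresh feed = H2SO4 in product, i.e. 607×0.171 = (1−0.579)·B·0.630.
B = 103.8/(0.630×0.421) = 391.35 kg/h.

391.3 kg/h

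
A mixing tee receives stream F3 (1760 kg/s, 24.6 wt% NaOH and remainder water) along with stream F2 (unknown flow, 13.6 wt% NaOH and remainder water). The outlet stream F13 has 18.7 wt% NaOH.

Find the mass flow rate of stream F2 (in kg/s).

2036 kg/s

Let F2 be the unknown flow. Total out = 1760 + F2.
NaOH balance: 432.96 + 0.136·F2 = 0.187·(1760 + F2)
(0.136 − 0.187)·F2 = 0.187×1760 − 432.96 = -103.84
F2 = -103.84 / -0.051 = 2036.1 kg/s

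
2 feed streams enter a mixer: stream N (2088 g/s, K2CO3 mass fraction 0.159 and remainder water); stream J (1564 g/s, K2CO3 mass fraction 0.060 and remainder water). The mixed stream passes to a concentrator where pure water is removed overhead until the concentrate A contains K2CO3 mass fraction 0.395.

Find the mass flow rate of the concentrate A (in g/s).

1078 g/s

K2CO3 entering = 2088×0.159 + 1564×0.060 = 425.83 g/s.
All K2CO3 reports to A, so A = 425.83/0.395 = 1078.1 g/s.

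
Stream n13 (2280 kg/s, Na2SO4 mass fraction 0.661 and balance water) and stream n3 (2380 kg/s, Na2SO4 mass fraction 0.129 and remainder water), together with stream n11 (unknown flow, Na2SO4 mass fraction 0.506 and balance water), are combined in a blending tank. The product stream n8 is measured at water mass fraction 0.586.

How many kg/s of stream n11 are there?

1252 kg/s

Let n11 be the unknown flow. Total out = 4660 + n11.
water balance: 2845.9 + 0.494·n11 = 0.586·(4660 + n11)
(0.494 − 0.586)·n11 = 0.586×4660 − 2845.9 = -115.14
n11 = -115.14 / -0.092 = 1251.5 kg/s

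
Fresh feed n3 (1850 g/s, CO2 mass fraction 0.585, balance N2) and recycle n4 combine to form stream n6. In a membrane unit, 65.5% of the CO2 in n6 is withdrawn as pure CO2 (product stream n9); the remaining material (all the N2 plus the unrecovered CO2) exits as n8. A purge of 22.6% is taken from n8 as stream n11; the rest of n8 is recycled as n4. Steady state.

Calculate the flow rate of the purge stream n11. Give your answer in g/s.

N2 enters only via n3 and leaves only via the purge: 1850×0.415 = 0.226×(N2 in n8), and the membrane unit passes all N2, so N2 in n6 = N2 in n8 = 3397.1 g/s.
CO2 in n6: m_A = 1850×0.585 + (1−0.226)·(1−0.655)·m_A, so m_A = 1082.2/0.7330 = 1476.5 g/s.
n8 = (1−0.655)×1476.5 + 3397.1 = 3906.5 g/s.
Purge n11 = 0.226×3906.5 = 882.87 g/s.

882.9 g/s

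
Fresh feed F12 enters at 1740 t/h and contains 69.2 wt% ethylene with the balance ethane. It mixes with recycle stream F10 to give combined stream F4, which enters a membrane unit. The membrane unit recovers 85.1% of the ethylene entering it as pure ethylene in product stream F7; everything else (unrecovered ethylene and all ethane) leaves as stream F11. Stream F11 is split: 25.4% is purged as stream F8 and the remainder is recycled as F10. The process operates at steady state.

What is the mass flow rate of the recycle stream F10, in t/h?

1725 t/h

ethane enters only via F12 and leaves only via the purge: 1740×0.308 = 0.254×(ethane in F11), and the membrane unit passes all ethane, so ethane in F4 = ethane in F11 = 2109.9 t/h.
ethylene in F4: m_A = 1740×0.692 + (1−0.254)·(1−0.851)·m_A, so m_A = 1204.1/0.8888 = 1354.7 t/h.
F11 = (1−0.851)×1354.7 + 2109.9 = 2311.8 t/h.
Recycle F10 = (1−0.254)×2311.8 = 1724.6 t/h.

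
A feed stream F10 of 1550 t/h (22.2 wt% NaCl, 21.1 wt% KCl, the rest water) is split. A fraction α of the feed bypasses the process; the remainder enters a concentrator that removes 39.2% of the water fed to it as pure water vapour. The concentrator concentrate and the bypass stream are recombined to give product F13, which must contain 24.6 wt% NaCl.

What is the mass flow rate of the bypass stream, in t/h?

All 1550×0.222 = 344.1 t/h of NaCl reaches F13, so F13 = 344.1/0.246 = 1398.8 t/h and vapour = 151.22 t/h.
The evaporator receives (1−α)·1550 of feed at 0.567 water and removes 0.392 of that water:
0.392×0.567×(1−α)×1550 = 151.22
(1−α) = 151.22/344.51 = 0.4389;  α = 0.5611.
Bypass flow = 0.5611×1550 = 869.64 t/h.

869.6 t/h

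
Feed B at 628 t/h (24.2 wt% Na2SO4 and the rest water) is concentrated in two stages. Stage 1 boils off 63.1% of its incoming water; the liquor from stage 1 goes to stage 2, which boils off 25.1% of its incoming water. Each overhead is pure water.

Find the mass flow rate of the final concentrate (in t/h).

water in feed = 628×0.758 = 476.02 t/h.
After stage 1: water left = (1−0.631)×476.02 = 175.65; stream total = 327.63 t/h.
After stage 2: water left = (1−0.251)×175.65 = 131.56; final concentrate = 283.54 t/h.

283.5 t/h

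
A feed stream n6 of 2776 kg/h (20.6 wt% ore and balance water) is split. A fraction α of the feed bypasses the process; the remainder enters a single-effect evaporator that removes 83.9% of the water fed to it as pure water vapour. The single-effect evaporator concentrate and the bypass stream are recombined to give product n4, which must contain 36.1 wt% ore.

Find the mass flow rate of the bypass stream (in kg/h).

All 2776×0.206 = 571.86 kg/h of ore reaches n4, so n4 = 571.86/0.361 = 1584.1 kg/h and vapour = 1191.9 kg/h.
The evaporator receives (1−α)·2776 of feed at 0.794 water and removes 0.839 of that water:
0.839×0.794×(1−α)×2776 = 1191.9
(1−α) = 1191.9/1849.3 = 0.6445;  α = 0.3555.
Bypass flow = 0.3555×2776 = 986.79 kg/h.

986.8 kg/h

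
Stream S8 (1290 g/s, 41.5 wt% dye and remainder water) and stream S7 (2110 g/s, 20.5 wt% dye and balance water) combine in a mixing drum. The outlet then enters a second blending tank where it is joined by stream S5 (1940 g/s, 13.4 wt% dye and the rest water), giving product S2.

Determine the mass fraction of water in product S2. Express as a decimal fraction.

Overall, product flow = 5340 g/s.
water in = 1290×0.585 + 2110×0.795 + 1940×0.866 = 4112.1 g/s.
water fraction in S2 = 0.7701.

0.7701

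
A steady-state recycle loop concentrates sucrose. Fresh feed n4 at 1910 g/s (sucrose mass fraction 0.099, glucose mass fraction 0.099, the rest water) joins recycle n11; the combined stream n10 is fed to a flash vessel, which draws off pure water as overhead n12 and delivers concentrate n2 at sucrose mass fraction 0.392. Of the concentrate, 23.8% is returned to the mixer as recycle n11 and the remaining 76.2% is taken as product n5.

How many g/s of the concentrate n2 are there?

Overall sucrose balance (none leaves overhead): sucrose in fresh feed = sucrose in product, i.e. 1910×0.099 = (1−0.238)·n2·0.392.
n2 = 189.09/(0.392×0.762) = 633.03 g/s.

633 g/s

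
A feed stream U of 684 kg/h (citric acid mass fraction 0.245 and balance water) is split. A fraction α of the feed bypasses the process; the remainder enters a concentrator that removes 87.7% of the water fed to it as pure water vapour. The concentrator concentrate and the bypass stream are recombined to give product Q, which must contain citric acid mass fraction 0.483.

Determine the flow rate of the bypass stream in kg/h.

All 684×0.245 = 167.58 kg/h of citric acid reaches Q, so Q = 167.58/0.483 = 346.96 kg/h and vapour = 337.04 kg/h.
The evaporator receives (1−α)·684 of feed at 0.755 water and removes 0.877 of that water:
0.877×0.755×(1−α)×684 = 337.04
(1−α) = 337.04/452.9 = 0.7442;  α = 0.2558.
Bypass flow = 0.2558×684 = 174.97 kg/h.

175 kg/h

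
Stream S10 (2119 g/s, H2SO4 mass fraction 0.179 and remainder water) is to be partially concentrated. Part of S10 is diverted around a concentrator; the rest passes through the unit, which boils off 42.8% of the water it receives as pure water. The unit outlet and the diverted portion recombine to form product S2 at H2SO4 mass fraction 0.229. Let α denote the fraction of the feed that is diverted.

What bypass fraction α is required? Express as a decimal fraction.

All 2119×0.179 = 379.3 g/s of H2SO4 reaches S2, so S2 = 379.3/0.229 = 1656.3 g/s and vapour = 462.66 g/s.
The evaporator receives (1−α)·2119 of feed at 0.821 water and removes 0.428 of that water:
0.428×0.821×(1−α)×2119 = 462.66
(1−α) = 462.66/744.59 = 0.6214;  α = 0.3786.

0.379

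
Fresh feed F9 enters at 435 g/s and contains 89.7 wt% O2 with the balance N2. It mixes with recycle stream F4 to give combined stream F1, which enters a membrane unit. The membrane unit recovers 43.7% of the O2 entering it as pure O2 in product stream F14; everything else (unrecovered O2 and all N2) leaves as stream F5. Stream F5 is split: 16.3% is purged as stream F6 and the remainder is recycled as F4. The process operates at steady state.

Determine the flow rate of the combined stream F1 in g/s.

N2 enters only via F9 and leaves only via the purge: 435×0.103 = 0.163×(N2 in F5), and the membrane unit passes all N2, so N2 in F1 = N2 in F5 = 274.88 g/s.
O2 in F1: m_A = 435×0.897 + (1−0.163)·(1−0.437)·m_A, so m_A = 390.19/0.5288 = 737.93 g/s.
F1 = 737.93 + 274.88 = 1012.8 g/s.

1013 g/s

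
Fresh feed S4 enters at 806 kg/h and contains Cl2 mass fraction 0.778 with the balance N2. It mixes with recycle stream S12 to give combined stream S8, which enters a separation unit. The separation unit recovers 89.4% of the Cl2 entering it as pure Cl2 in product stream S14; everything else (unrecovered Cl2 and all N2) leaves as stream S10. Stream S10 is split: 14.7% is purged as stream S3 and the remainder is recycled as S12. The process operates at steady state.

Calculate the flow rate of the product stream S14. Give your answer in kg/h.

Cl2 in S8: m_A = 806×0.778 + (1−0.147)·(1−0.894)·m_A, so m_A = 627.07/0.9096 = 689.4 kg/h.
Product S14 = 0.894×689.4 = 616.33 kg/h.

616.3 kg/h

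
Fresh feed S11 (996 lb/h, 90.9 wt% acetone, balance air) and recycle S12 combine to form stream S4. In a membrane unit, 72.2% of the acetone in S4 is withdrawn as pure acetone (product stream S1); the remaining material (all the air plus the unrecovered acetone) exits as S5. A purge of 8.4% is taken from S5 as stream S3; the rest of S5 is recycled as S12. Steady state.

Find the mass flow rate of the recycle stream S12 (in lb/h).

air enters only via S11 and leaves only via the purge: 996×0.091 = 0.084×(air in S5), and the membrane unit passes all air, so air in S4 = air in S5 = 1079 lb/h.
acetone in S4: m_A = 996×0.909 + (1−0.084)·(1−0.722)·m_A, so m_A = 905.36/0.7454 = 1214.7 lb/h.
S5 = (1−0.722)×1214.7 + 1079 = 1416.7 lb/h.
Recycle S12 = (1−0.084)×1416.7 = 1297.7 lb/h.

1298 lb/h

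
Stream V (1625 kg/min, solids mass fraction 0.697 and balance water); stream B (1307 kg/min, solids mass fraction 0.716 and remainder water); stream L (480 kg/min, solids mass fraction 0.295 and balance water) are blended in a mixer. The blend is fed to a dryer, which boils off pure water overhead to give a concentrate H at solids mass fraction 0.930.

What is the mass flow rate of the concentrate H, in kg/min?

2376 kg/min

solids entering = 1625×0.697 + 1307×0.716 + 480×0.295 = 2210 kg/min.
All solids reports to H, so H = 2210/0.930 = 2376.4 kg/min.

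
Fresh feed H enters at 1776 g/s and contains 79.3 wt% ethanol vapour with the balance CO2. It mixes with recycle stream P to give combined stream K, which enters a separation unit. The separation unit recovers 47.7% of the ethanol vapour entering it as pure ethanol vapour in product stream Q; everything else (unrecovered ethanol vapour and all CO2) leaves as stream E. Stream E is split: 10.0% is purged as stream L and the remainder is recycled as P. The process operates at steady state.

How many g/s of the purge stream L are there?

506.8 g/s

CO2 enters only via H and leaves only via the purge: 1776×0.207 = 0.100×(CO2 in E), and the separation unit passes all CO2, so CO2 in K = CO2 in E = 3676.3 g/s.
ethanol vapour in K: m_A = 1776×0.793 + (1−0.100)·(1−0.477)·m_A, so m_A = 1408.4/0.5293 = 2660.8 g/s.
E = (1−0.477)×2660.8 + 3676.3 = 5067.9 g/s.
Purge L = 0.100×5067.9 = 506.79 g/s.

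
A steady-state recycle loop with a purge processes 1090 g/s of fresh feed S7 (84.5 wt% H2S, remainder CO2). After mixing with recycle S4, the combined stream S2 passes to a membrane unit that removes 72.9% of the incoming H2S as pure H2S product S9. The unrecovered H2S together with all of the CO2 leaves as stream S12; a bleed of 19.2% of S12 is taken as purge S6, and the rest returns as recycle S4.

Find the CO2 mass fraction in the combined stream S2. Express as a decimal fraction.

0.427

CO2 enters only via S7 and leaves only via the purge: 1090×0.155 = 0.192×(CO2 in S12), and the membrane unit passes all CO2, so CO2 in S2 = CO2 in S12 = 879.95 g/s.
H2S in S2: m_A = 1090×0.845 + (1−0.192)·(1−0.729)·m_A, so m_A = 921.05/0.7810 = 1179.3 g/s.
S2 = 1179.3 + 879.95 = 2059.2 g/s.
CO2 fraction in S2 = 879.95/2059.2 = 0.427.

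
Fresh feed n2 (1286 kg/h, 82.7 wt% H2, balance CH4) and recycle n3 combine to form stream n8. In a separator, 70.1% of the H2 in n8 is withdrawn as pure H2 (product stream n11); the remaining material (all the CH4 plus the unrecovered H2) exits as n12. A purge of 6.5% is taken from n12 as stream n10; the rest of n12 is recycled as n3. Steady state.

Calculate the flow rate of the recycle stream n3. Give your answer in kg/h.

CH4 enters only via n2 and leaves only via the purge: 1286×0.173 = 0.065×(CH4 in n12), and the separator passes all CH4, so CH4 in n8 = CH4 in n12 = 3422.7 kg/h.
H2 in n8: m_A = 1286×0.827 + (1−0.065)·(1−0.701)·m_A, so m_A = 1063.5/0.7204 = 1476.2 kg/h.
n12 = (1−0.701)×1476.2 + 3422.7 = 3864.1 kg/h.
Recycle n3 = (1−0.065)×3864.1 = 3613 kg/h.

3613 kg/h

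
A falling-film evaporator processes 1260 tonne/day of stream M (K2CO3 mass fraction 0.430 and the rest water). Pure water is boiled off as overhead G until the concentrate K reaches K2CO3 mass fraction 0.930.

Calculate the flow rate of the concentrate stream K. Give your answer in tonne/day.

582.6 tonne/day

K2CO3 is conserved: 1260×0.430 = 541.8 tonne/day all reports to the concentrate.
Concentrate = 541.8/(target fraction) = 582.58 tonne/day.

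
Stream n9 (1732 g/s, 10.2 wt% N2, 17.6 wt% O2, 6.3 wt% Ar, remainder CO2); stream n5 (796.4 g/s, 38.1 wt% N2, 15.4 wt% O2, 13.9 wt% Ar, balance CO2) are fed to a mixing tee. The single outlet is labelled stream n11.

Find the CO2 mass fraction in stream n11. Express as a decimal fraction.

0.554

Total flow out = 1732 + 796.4 = 2528.4 g/s.
CO2 in = 1732×0.659 + 796.4×0.326 = 1401 g/s.
CO2 mass fraction in n11 = 1401/2528.4 = 0.554.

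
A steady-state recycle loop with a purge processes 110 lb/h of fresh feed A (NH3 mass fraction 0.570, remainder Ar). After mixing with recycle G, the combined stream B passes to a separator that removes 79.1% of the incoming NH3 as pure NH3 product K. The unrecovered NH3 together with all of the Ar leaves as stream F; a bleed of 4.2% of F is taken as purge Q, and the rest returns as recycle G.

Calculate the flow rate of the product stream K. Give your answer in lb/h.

NH3 in B: m_A = 110×0.570 + (1−0.042)·(1−0.791)·m_A, so m_A = 62.7/0.7998 = 78.397 lb/h.
Product K = 0.791×78.397 = 62.012 lb/h.

62.01 lb/h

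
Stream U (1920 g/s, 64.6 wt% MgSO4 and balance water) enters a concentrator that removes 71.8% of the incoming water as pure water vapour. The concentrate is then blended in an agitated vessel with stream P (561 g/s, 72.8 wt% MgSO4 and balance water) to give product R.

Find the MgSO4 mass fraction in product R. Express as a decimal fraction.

Vapour removed = 0.718×0.354×1920 = 488.01 g/s; concentrate = 1432 g/s.
MgSO4 reaching the mixer = 1240.3 (from concentrate) + 561×0.728 = 1648.7 g/s.
Product flow = 1432 + 561 = 1993 g/s; MgSO4 fraction = 0.8273.

0.8273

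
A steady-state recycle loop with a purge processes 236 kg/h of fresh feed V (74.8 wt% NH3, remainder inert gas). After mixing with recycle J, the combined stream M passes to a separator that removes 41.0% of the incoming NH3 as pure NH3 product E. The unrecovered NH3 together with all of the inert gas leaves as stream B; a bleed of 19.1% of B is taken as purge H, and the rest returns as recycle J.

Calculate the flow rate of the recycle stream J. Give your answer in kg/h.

inert gas enters only via V and leaves only via the purge: 236×0.252 = 0.191×(inert gas in B), and the separator passes all inert gas, so inert gas in M = inert gas in B = 311.37 kg/h.
NH3 in M: m_A = 236×0.748 + (1−0.191)·(1−0.410)·m_A, so m_A = 176.53/0.5227 = 337.73 kg/h.
B = (1−0.410)×337.73 + 311.37 = 510.63 kg/h.
Recycle J = (1−0.191)×510.63 = 413.1 kg/h.

413.1 kg/h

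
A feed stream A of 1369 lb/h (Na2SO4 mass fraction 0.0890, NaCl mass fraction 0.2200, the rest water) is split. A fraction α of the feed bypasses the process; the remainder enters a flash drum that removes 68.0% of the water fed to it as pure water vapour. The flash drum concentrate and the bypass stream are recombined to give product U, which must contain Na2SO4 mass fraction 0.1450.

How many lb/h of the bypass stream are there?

243.8 lb/h

All 1369×0.089 = 121.84 lb/h of Na2SO4 reaches U, so U = 121.84/0.145 = 840.28 lb/h and vapour = 528.72 lb/h.
The evaporator receives (1−α)·1369 of feed at 0.691 water and removes 0.680 of that water:
0.680×0.691×(1−α)×1369 = 528.72
(1−α) = 528.72/643.27 = 0.8219;  α = 0.1781.
Bypass flow = 0.1781×1369 = 243.78 lb/h.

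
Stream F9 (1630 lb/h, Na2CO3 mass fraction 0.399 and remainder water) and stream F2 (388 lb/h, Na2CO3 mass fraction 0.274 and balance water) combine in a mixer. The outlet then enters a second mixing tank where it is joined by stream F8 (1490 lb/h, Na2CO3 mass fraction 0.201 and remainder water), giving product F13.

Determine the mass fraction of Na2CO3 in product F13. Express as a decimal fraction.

0.301

Overall, product flow = 3508 lb/h.
Na2CO3 in = 1630×0.399 + 388×0.274 + 1490×0.201 = 1056.2 lb/h.
Na2CO3 fraction in F13 = 0.301.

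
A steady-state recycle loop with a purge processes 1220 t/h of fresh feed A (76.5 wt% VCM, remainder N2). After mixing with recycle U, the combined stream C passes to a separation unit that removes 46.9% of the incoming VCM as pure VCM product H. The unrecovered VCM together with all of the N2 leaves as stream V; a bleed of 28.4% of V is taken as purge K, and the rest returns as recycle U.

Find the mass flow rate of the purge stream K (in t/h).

513.8 t/h

N2 enters only via A and leaves only via the purge: 1220×0.235 = 0.284×(N2 in V), and the separation unit passes all N2, so N2 in C = N2 in V = 1009.5 t/h.
VCM in C: m_A = 1220×0.765 + (1−0.284)·(1−0.469)·m_A, so m_A = 933.3/0.6198 = 1505.8 t/h.
V = (1−0.469)×1505.8 + 1009.5 = 1809.1 t/h.
Purge K = 0.284×1809.1 = 513.78 t/h.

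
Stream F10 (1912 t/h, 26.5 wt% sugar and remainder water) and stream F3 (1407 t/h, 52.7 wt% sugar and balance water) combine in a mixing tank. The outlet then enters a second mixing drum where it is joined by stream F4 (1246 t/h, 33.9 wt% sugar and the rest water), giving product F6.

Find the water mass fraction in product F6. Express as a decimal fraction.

0.634

Overall, product flow = 4565 t/h.
water in = 1912×0.735 + 1407×0.473 + 1246×0.661 = 2894.4 t/h.
water fraction in F6 = 0.634.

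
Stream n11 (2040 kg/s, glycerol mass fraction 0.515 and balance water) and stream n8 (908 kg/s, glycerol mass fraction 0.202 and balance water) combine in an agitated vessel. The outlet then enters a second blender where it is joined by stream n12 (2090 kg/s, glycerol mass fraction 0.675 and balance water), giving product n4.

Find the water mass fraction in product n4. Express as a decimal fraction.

Overall, product flow = 5038 kg/s.
water in = 2040×0.485 + 908×0.798 + 2090×0.325 = 2393.2 kg/s.
water fraction in n4 = 0.475.

0.475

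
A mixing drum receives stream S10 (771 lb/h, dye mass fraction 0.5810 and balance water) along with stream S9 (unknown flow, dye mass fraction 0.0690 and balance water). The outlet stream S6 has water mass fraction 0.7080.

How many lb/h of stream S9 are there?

999.2 lb/h

Let S9 be the unknown flow. Total out = 771 + S9.
water balance: 323.05 + 0.931·S9 = 0.708·(771 + S9)
(0.931 − 0.708)·S9 = 0.708×771 − 323.05 = 222.82
S9 = 222.82 / 0.223 = 999.19 lb/h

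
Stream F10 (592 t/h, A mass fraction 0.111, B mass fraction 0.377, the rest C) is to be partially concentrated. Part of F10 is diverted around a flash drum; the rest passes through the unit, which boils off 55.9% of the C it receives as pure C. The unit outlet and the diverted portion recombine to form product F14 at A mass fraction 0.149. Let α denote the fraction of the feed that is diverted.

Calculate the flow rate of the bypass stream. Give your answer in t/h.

All 592×0.111 = 65.712 t/h of A reaches F14, so F14 = 65.712/0.149 = 441.02 t/h and vapour = 150.98 t/h.
The evaporator receives (1−α)·592 of feed at 0.512 C and removes 0.559 of that C:
0.559×0.512×(1−α)×592 = 150.98
(1−α) = 150.98/169.44 = 0.8911;  α = 0.1089.
Bypass flow = 0.1089×592 = 64.482 t/h.

64.48 t/h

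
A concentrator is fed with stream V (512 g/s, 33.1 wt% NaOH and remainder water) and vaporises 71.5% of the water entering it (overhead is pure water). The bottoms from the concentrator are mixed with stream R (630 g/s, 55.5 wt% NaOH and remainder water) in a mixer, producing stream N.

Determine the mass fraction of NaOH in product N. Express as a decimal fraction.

Vapour removed = 0.715×0.669×512 = 244.91 g/s; concentrate = 267.09 g/s.
NaOH reaching the mixer = 169.47 (from concentrate) + 630×0.555 = 519.12 g/s.
Product flow = 267.09 + 630 = 897.09 g/s; NaOH fraction = 0.5787.

0.5787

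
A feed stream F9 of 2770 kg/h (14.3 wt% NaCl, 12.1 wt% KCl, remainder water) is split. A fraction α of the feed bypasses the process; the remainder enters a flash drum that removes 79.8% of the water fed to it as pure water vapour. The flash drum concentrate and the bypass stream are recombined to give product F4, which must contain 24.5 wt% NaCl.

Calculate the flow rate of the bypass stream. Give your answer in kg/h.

All 2770×0.143 = 396.11 kg/h of NaCl reaches F4, so F4 = 396.11/0.245 = 1616.8 kg/h and vapour = 1153.2 kg/h.
The evaporator receives (1−α)·2770 of feed at 0.736 water and removes 0.798 of that water:
0.798×0.736×(1−α)×2770 = 1153.2
(1−α) = 1153.2/1626.9 = 0.7088;  α = 0.2912.
Bypass flow = 0.2912×2770 = 806.49 kg/h.

806.5 kg/h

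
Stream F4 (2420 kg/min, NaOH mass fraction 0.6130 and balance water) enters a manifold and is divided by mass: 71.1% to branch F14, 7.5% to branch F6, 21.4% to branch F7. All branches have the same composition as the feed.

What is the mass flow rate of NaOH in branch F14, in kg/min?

Branch F14 total = 0.711×2420 = 1720.6 kg/min.
NaOH in F14 = 0.613×1720.6 = 1054.7 kg/min.

1055 kg/min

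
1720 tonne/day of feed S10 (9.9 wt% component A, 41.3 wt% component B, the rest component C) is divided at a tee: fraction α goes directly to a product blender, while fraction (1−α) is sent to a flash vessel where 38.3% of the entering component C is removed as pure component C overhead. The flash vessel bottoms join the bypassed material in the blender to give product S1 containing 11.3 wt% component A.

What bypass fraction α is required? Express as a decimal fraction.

0.337

All 1720×0.099 = 170.28 tonne/day of component A reaches S1, so S1 = 170.28/0.113 = 1506.9 tonne/day and vapour = 213.1 tonne/day.
The evaporator receives (1−α)·1720 of feed at 0.488 component C and removes 0.383 of that component C:
0.383×0.488×(1−α)×1720 = 213.1
(1−α) = 213.1/321.47 = 0.6629;  α = 0.3371.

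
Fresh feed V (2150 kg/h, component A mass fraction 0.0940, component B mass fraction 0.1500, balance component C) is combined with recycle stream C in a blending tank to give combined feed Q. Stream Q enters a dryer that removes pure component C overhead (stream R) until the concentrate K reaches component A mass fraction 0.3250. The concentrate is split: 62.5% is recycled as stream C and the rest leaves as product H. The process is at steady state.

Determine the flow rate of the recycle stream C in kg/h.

Overall component A balance (none leaves overhead): component A in fresh feed = component A in product, i.e. 2150×0.094 = (1−0.625)·K·0.325.
K = 202.1/(0.325×0.375) = 1658.3 kg/h.
Recycle C = 0.625×1658.3 = 1036.4 kg/h.

1036 kg/h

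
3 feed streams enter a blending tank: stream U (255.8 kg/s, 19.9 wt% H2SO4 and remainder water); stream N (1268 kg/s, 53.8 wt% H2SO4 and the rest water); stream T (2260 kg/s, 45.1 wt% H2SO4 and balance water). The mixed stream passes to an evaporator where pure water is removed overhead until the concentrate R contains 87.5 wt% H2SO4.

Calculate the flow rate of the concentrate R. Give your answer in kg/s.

2003 kg/s

H2SO4 entering = 255.8×0.199 + 1268×0.538 + 2260×0.451 = 1752.3 kg/s.
All H2SO4 reports to R, so R = 1752.3/0.875 = 2002.7 kg/s.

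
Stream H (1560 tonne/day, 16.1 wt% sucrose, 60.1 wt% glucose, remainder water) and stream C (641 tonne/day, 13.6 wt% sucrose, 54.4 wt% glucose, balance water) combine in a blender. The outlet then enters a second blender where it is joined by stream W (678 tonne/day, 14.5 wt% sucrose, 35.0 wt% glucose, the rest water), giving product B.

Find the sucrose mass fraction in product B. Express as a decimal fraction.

0.152

Overall, product flow = 2879 tonne/day.
sucrose in = 1560×0.161 + 641×0.136 + 678×0.145 = 436.65 tonne/day.
sucrose fraction in B = 0.152.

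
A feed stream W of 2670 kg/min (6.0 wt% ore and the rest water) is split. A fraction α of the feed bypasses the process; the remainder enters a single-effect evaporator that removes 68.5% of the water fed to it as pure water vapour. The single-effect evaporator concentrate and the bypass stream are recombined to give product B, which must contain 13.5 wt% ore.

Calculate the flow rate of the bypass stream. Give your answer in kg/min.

366.3 kg/min

All 2670×0.060 = 160.2 kg/min of ore reaches B, so B = 160.2/0.135 = 1186.7 kg/min and vapour = 1483.3 kg/min.
The evaporator receives (1−α)·2670 of feed at 0.940 water and removes 0.685 of that water:
0.685×0.940×(1−α)×2670 = 1483.3
(1−α) = 1483.3/1719.2 = 0.8628;  α = 0.1372.
Bypass flow = 0.1372×2670 = 366.33 kg/min.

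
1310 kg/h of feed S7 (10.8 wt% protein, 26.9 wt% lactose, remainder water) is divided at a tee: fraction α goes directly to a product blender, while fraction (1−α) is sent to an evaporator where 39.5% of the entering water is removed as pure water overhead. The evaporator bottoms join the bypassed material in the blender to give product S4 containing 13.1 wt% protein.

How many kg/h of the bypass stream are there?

375.4 kg/h

All 1310×0.108 = 141.48 kg/h of protein reaches S4, so S4 = 141.48/0.131 = 1080 kg/h and vapour = 230 kg/h.
The evaporator receives (1−α)·1310 of feed at 0.623 water and removes 0.395 of that water:
0.395×0.623×(1−α)×1310 = 230
(1−α) = 230/322.37 = 0.7135;  α = 0.2865.
Bypass flow = 0.2865×1310 = 375.36 kg/h.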